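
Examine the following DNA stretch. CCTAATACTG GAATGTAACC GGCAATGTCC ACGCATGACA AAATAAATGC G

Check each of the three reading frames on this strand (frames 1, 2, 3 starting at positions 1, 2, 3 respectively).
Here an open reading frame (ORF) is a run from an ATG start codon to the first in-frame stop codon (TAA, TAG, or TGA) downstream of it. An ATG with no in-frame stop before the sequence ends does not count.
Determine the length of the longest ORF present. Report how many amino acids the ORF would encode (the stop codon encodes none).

3

Frame 1: CCT AAT ACT GGA ATG TAA CCG GCA ATG TCC ACG CAT GAC AAA ATA AAT GCG — ATG at 13, stop TAA at 16 → 6 nt.
Frame 2: CTA ATA CTG GAA TGT AAC CGG CAA TGT CCA CGC ATG ACA AAA TAA ATG — ATG at 35, stop TAA at 44 → 12 nt.
Frame 3: TAA TAC TGG AAT GTA ACC GGC AAT GTC CAC GCA TGA CAA AAT AAA TGC — no ATG→stop ORF.
Longest: frame 2, positions 35–46, 12 nt = 4 codons = 3 aa. → 3 amino acids.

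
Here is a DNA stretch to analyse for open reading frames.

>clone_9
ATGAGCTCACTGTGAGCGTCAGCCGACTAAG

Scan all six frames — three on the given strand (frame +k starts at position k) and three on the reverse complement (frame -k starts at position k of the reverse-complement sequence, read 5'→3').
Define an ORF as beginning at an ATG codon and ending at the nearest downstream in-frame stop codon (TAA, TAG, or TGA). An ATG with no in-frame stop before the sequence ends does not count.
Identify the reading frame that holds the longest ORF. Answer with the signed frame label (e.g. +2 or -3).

Reverse complement (5'→3'): CTTAGTCGGCTGACGCTCACAGTGAGCTCAT
Frame +1: ATG AGC TCA CTG TGA GCG TCA GCC GAC TAA — ATG at 1, stop TGA at 13 → 15 nt.
Frame +2: TGA GCT CAC TGT GAG CGT CAG CCG ACT AAG — no ATG→stop ORF.
Frame +3: GAG CTC ACT GTG AGC GTC AGC CGA CTA — no ATG→stop ORF.
Frame -1: CTT AGT CGG CTG ACG CTC ACA GTG AGC TCA — no ATG→stop ORF.
Frame -2: TTA GTC GGC TGA CGC TCA CAG TGA GCT CAT — no ATG→stop ORF.
Frame -3: TAG TCG GCT GAC GCT CAC AGT GAG CTC — no ATG→stop ORF.
Longest ORF is 15 nt in frame +1 (positions 1–15).

+1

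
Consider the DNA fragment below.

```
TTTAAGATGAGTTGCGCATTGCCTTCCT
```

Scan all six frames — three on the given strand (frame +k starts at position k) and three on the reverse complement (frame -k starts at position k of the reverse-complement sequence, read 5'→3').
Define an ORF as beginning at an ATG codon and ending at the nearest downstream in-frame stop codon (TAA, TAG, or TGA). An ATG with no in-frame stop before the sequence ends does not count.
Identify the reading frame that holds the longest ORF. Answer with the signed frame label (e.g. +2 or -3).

Reverse complement (5'→3'): AGGAAGGCAATGCGCAACTCATCTTAAA
Frame +1: TTT AAG ATG AGT TGC GCA TTG CCT TCC — no ATG→stop ORF.
Frame +2: TTA AGA TGA GTT GCG CAT TGC CTT CCT — no ATG→stop ORF.
Frame +3: TAA GAT GAG TTG CGC ATT GCC TTC — no ATG→stop ORF.
Frame -1: AGG AAG GCA ATG CGC AAC TCA TCT TAA — ATG at 10, stop TAA at 25 → 18 nt.
Frame -2: GGA AGG CAA TGC GCA ACT CAT CTT AAA — no ATG→stop ORF.
Frame -3: GAA GGC AAT GCG CAA CTC ATC TTA — no ATG→stop ORF.
Longest ORF is 18 nt in frame -1 (positions 10–27).

-1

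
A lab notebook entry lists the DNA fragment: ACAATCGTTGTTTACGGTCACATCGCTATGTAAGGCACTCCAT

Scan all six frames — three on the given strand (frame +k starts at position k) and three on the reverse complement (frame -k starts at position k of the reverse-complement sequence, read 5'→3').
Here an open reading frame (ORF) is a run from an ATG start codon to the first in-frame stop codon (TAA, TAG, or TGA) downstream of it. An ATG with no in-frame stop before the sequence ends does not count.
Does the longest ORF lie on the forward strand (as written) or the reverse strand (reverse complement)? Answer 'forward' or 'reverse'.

reverse

Reverse complement (5'→3'): ATGGAGTGCCTTACATAGCGATGTGACCGTAAACAACGATTGT
Frame +1: ACA ATC GTT GTT TAC GGT CAC ATC GCT ATG TAA GGC ACT CCA — ATG at 28, stop TAA at 31 → 6 nt.
Frame +2: CAA TCG TTG TTT ACG GTC ACA TCG CTA TGT AAG GCA CTC CAT — no ATG→stop ORF.
Frame +3: AAT CGT TGT TTA CGG TCA CAT CGC TAT GTA AGG CAC TCC — no ATG→stop ORF.
Frame -1: ATG GAG TGC CTT ACA TAG CGA TGT GAC CGT AAA CAA CGA TTG — ATG at 1, stop TAG at 16 → 18 nt.
Frame -2: TGG AGT GCC TTA CAT AGC GAT GTG ACC GTA AAC AAC GAT TGT — no ATG→stop ORF.
Frame -3: GGA GTG CCT TAC ATA GCG ATG TGA CCG TAA ACA ACG ATT — ATG at 21, stop TGA at 24 → 6 nt.
Forward-strand max 6 nt; reverse-strand max 18 nt. The reverse strand has the longer ORF.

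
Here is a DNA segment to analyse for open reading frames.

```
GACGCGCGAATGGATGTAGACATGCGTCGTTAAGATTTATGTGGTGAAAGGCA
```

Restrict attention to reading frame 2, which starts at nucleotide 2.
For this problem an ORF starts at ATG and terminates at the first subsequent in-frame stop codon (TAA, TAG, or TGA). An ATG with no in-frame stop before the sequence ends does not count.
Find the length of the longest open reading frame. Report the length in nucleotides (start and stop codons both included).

Frame 2: ACG CGC GAA TGG ATG TAG ACA TGC GTC GTT AAG ATT TAT GTG GTG AAA GGC — ATG at 14, stop TAG at 17 → 6 nt.
Longest: frame 2, positions 14–19, 6 nt = 2 codons = 1 aa. → 6 nucleotides.

6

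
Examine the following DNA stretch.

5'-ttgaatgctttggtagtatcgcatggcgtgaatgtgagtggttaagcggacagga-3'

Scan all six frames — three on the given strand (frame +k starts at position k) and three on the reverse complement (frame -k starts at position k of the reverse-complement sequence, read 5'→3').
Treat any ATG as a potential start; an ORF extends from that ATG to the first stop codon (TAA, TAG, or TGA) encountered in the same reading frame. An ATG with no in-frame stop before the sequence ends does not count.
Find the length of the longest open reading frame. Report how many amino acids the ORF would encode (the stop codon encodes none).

3

Reverse complement (5'→3'): TCCTGTCCGCTTAACCACTCACATTCACGCCATGCGATACTACCAAAGCATTCAA
Frame +1: TTG AAT GCT TTG GTA GTA TCG CAT GGC GTG AAT GTG AGT GGT TAA GCG GAC AGG — no ATG→stop ORF.
Frame +2: TGA ATG CTT TGG TAG TAT CGC ATG GCG TGA ATG TGA GTG GTT AAG CGG ACA GGA — ATG at 5, stop TAG at 14 → 12 nt; ATG at 23, stop TGA at 29 → 9 nt; ATG at 32, stop TGA at 35 → 6 nt.
Frame +3: GAA TGC TTT GGT AGT ATC GCA TGG CGT GAA TGT GAG TGG TTA AGC GGA CAG — no ATG→stop ORF.
Frame -1: TCC TGT CCG CTT AAC CAC TCA CAT TCA CGC CAT GCG ATA CTA CCA AAG CAT TCA — no ATG→stop ORF.
Frame -2: CCT GTC CGC TTA ACC ACT CAC ATT CAC GCC ATG CGA TAC TAC CAA AGC ATT CAA — no ATG→stop ORF.
Frame -3: CTG TCC GCT TAA CCA CTC ACA TTC ACG CCA TGC GAT ACT ACC AAA GCA TTC — no ATG→stop ORF.
Longest: frame +2, positions 5–16, 12 nt = 4 codons = 3 aa. → 3 amino acids.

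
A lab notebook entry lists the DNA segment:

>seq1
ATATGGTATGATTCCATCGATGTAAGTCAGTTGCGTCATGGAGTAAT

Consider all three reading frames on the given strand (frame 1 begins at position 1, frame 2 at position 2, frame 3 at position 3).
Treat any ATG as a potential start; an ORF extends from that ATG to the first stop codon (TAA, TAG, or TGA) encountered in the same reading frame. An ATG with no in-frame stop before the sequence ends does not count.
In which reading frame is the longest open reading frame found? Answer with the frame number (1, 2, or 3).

2

Frame 1: ATA TGG TAT GAT TCC ATC GAT GTA AGT CAG TTG CGT CAT GGA GTA — no ATG→stop ORF.
Frame 2: TAT GGT ATG ATT CCA TCG ATG TAA GTC AGT TGC GTC ATG GAG TAA — ATG at 8, stop TAA at 23 → 18 nt; ATG at 20, stop TAA at 23 → 6 nt; ATG at 38, stop TAA at 44 → 9 nt.
Frame 3: ATG GTA TGA TTC CAT CGA TGT AAG TCA GTT GCG TCA TGG AGT AAT — ATG at 3, stop TGA at 9 → 9 nt.
Longest ORF is 18 nt in frame 2 (positions 8–25).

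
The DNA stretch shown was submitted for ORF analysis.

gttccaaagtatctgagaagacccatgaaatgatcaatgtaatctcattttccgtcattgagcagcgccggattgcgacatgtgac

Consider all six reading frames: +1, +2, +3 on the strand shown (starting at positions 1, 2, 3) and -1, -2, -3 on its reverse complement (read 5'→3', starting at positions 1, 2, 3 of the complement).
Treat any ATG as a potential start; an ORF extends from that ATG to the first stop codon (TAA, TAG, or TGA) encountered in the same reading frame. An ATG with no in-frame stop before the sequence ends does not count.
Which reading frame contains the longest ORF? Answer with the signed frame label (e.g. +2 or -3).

Reverse complement (5'→3'): GTCACATGTCGCAATCCGGCGCTGCTCAATGACGGAAAATGAGATTACATTGATCATTTCATGGGTCTTCTCAGATACTTTGGAAC
Frame +1: GTT CCA AAG TAT CTG AGA AGA CCC ATG AAA TGA TCA ATG TAA TCT CAT TTT CCG TCA TTG AGC AGC GCC GGA TTG CGA CAT GTG — ATG at 25, stop TGA at 31 → 9 nt; ATG at 37, stop TAA at 40 → 6 nt.
Frame +2: TTC CAA AGT ATC TGA GAA GAC CCA TGA AAT GAT CAA TGT AAT CTC ATT TTC CGT CAT TGA GCA GCG CCG GAT TGC GAC ATG TGA — ATG at 80, stop TGA at 83 → 6 nt.
Frame +3: TCC AAA GTA TCT GAG AAG ACC CAT GAA ATG ATC AAT GTA ATC TCA TTT TCC GTC ATT GAG CAG CGC CGG ATT GCG ACA TGT GAC — no ATG→stop ORF.
Frame -1: GTC ACA TGT CGC AAT CCG GCG CTG CTC AAT GAC GGA AAA TGA GAT TAC ATT GAT CAT TTC ATG GGT CTT CTC AGA TAC TTT GGA — no ATG→stop ORF.
Frame -2: TCA CAT GTC GCA ATC CGG CGC TGC TCA ATG ACG GAA AAT GAG ATT ACA TTG ATC ATT TCA TGG GTC TTC TCA GAT ACT TTG GAA — no ATG→stop ORF.
Frame -3: CAC ATG TCG CAA TCC GGC GCT GCT CAA TGA CGG AAA ATG AGA TTA CAT TGA TCA TTT CAT GGG TCT TCT CAG ATA CTT TGG AAC — ATG at 6, stop TGA at 30 → 27 nt; ATG at 39, stop TGA at 51 → 15 nt.
Longest ORF is 27 nt in frame -3 (positions 6–32).

-3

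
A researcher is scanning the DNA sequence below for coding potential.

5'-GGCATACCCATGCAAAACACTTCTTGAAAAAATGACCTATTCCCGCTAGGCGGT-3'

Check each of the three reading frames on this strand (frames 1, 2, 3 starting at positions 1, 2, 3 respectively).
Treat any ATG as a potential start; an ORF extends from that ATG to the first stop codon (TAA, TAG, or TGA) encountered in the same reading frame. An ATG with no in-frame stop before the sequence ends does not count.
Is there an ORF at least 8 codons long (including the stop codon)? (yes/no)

no

Frame 1: GGC ATA CCC ATG CAA AAC ACT TCT TGA AAA AAT GAC CTA TTC CCG CTA GGC GGT — ATG at 10, stop TGA at 25 → 18 nt.
Frame 2: GCA TAC CCA TGC AAA ACA CTT CTT GAA AAA ATG ACC TAT TCC CGC TAG GCG — ATG at 32, stop TAG at 47 → 18 nt.
Frame 3: CAT ACC CAT GCA AAA CAC TTC TTG AAA AAA TGA CCT ATT CCC GCT AGG CGG — no ATG→stop ORF.
Largest ORF found is 6 codons < 8, so no.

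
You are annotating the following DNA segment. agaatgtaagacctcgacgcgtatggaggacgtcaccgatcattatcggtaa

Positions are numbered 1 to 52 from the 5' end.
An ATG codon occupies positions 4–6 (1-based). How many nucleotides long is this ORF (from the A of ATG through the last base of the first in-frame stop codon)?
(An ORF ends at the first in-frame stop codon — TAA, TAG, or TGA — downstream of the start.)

6

Codons from position 4: ATG (4–6), TAA (7–9).
TAA is the first in-frame stop; ORF spans 4–9, 6 nucleotides.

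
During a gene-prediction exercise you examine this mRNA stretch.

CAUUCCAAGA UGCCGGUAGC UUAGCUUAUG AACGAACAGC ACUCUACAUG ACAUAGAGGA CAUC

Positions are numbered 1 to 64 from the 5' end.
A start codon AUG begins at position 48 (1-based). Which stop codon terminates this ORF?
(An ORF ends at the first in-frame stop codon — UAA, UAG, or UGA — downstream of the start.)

UAG

Codons from position 48: AUG (48–50), ACA (51–53), UAG (54–56).
The first in-frame stop codon is UAG.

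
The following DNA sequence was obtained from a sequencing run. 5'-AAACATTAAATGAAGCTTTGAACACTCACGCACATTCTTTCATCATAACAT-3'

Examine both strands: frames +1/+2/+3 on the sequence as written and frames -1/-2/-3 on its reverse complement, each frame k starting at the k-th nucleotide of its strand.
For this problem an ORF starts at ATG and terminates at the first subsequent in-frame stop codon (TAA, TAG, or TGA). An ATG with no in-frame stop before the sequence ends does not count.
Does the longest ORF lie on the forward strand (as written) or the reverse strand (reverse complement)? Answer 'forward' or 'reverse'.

reverse

Reverse complement (5'→3'): ATGTTATGATGAAAGAATGTGCGTGAGTGTTCAAAGCTTCATTTAATGTTT
Frame +1: AAA CAT TAA ATG AAG CTT TGA ACA CTC ACG CAC ATT CTT TCA TCA TAA CAT — ATG at 10, stop TGA at 19 → 12 nt.
Frame +2: AAC ATT AAA TGA AGC TTT GAA CAC TCA CGC ACA TTC TTT CAT CAT AAC — no ATG→stop ORF.
Frame +3: ACA TTA AAT GAA GCT TTG AAC ACT CAC GCA CAT TCT TTC ATC ATA ACA — no ATG→stop ORF.
Frame -1: ATG TTA TGA TGA AAG AAT GTG CGT GAG TGT TCA AAG CTT CAT TTA ATG TTT — ATG at 1, stop TGA at 7 → 9 nt.
Frame -2: TGT TAT GAT GAA AGA ATG TGC GTG AGT GTT CAA AGC TTC ATT TAA TGT — ATG at 17, stop TAA at 44 → 30 nt.
Frame -3: GTT ATG ATG AAA GAA TGT GCG TGA GTG TTC AAA GCT TCA TTT AAT GTT — ATG at 6, stop TGA at 24 → 21 nt; ATG at 9, stop TGA at 24 → 18 nt.
Forward-strand max 12 nt; reverse-strand max 30 nt. The reverse strand has the longer ORF.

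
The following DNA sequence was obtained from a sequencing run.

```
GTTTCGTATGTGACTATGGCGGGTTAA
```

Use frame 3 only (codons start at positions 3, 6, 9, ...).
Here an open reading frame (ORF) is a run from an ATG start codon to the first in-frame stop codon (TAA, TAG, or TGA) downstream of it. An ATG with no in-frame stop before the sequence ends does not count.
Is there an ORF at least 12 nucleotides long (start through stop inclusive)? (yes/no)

no

Frame 3: TTC GTA TGT GAC TAT GGC GGG TTA — no ATG→stop ORF.
Largest ORF found is 0 nucleotides < 12, so no.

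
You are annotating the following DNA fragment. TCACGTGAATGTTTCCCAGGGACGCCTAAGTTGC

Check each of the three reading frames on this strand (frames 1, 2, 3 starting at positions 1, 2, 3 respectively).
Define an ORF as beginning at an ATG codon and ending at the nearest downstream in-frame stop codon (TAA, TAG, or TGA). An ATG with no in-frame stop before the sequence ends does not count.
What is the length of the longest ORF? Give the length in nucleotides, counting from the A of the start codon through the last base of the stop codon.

21

Frame 1: TCA CGT GAA TGT TTC CCA GGG ACG CCT AAG TTG — no ATG→stop ORF.
Frame 2: CAC GTG AAT GTT TCC CAG GGA CGC CTA AGT TGC — no ATG→stop ORF.
Frame 3: ACG TGA ATG TTT CCC AGG GAC GCC TAA GTT — ATG at 9, stop TAA at 27 → 21 nt.
Longest: frame 3, positions 9–29, 21 nt = 7 codons = 6 aa. → 21 nucleotides.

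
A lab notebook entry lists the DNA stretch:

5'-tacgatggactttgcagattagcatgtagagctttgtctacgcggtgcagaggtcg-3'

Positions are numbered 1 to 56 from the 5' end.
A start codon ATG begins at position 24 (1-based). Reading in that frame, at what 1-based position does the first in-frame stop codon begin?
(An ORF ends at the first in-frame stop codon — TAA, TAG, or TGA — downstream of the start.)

Codons from position 24: ATG (24–26), TAG (27–29).
TAG is a stop codon; it begins at position 27.

27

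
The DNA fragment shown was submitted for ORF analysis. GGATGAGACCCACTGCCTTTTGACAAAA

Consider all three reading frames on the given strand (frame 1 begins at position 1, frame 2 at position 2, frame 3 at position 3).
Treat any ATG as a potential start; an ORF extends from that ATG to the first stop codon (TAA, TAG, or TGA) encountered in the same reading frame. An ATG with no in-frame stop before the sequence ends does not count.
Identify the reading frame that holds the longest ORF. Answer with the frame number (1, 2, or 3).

3

Frame 1: GGA TGA GAC CCA CTG CCT TTT GAC AAA — no ATG→stop ORF.
Frame 2: GAT GAG ACC CAC TGC CTT TTG ACA AAA — no ATG→stop ORF.
Frame 3: ATG AGA CCC ACT GCC TTT TGA CAA — ATG at 3, stop TGA at 21 → 21 nt.
Longest ORF is 21 nt in frame 3 (positions 3–23).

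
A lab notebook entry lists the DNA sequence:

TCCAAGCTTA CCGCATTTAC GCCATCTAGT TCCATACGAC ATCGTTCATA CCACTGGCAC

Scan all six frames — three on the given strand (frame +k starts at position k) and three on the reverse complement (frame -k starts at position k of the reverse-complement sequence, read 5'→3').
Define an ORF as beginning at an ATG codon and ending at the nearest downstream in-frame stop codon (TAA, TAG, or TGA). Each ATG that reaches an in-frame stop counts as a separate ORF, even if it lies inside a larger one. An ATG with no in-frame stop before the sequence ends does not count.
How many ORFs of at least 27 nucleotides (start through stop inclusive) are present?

Reverse complement (5'→3'): GTGCCAGTGGTATGAACGATGTCGTATGGAACTAGATGGCGTAAATGCGGTAAGCTTGGA
Frame +1: TCC AAG CTT ACC GCA TTT ACG CCA TCT AGT TCC ATA CGA CAT CGT TCA TAC CAC TGG CAC — no ATG→stop ORF.
Frame +2: CCA AGC TTA CCG CAT TTA CGC CAT CTA GTT CCA TAC GAC ATC GTT CAT ACC ACT GGC — no ATG→stop ORF.
Frame +3: CAA GCT TAC CGC ATT TAC GCC ATC TAG TTC CAT ACG ACA TCG TTC ATA CCA CTG GCA — no ATG→stop ORF.
Frame -1: GTG CCA GTG GTA TGA ACG ATG TCG TAT GGA ACT AGA TGG CGT AAA TGC GGT AAG CTT GGA — no ATG→stop ORF.
Frame -2: TGC CAG TGG TAT GAA CGA TGT CGT ATG GAA CTA GAT GGC GTA AAT GCG GTA AGC TTG — no ATG→stop ORF.
Frame -3: GCC AGT GGT ATG AAC GAT GTC GTA TGG AAC TAG ATG GCG TAA ATG CGG TAA GCT TGG — ATG at 12, stop TAG at 33 → 24 nt; ATG at 36, stop TAA at 42 → 9 nt; ATG at 45, stop TAA at 51 → 9 nt.
No ORF reaches 27 nucleotides. Count = 0.

0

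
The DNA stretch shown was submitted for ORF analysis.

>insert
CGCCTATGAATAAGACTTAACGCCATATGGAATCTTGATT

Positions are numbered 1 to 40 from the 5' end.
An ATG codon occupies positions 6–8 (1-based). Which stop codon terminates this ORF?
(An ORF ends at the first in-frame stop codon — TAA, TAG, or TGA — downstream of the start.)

Codons from position 6: ATG (6–8), AAT (9–11), AAG (12–14), ACT (15–17), TAA (18–20).
The first in-frame stop codon is TAA.

TAA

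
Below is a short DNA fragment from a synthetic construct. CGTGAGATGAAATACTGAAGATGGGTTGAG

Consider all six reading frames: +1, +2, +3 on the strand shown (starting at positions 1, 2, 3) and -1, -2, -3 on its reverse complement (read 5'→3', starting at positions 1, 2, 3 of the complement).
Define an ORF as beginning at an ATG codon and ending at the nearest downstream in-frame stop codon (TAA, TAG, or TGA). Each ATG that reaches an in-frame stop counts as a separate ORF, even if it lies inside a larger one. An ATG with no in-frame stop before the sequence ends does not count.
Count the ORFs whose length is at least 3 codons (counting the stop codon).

Reverse complement (5'→3'): CTCAACCCATCTTCAGTATTTCATCTCACG
Frame +1: CGT GAG ATG AAA TAC TGA AGA TGG GTT GAG — ATG at 7, stop TGA at 16 → 12 nt.
Frame +2: GTG AGA TGA AAT ACT GAA GAT GGG TTG — no ATG→stop ORF.
Frame +3: TGA GAT GAA ATA CTG AAG ATG GGT TGA — ATG at 21, stop TGA at 27 → 9 nt.
Frame -1: CTC AAC CCA TCT TCA GTA TTT CAT CTC ACG — no ATG→stop ORF.
Frame -2: TCA ACC CAT CTT CAG TAT TTC ATC TCA — no ATG→stop ORF.
Frame -3: CAA CCC ATC TTC AGT ATT TCA TCT CAC — no ATG→stop ORF.
ORFs ≥ 3 codons: frame +1 7–18 (4 codons), frame +3 21–29 (3 codons). Count = 2.

2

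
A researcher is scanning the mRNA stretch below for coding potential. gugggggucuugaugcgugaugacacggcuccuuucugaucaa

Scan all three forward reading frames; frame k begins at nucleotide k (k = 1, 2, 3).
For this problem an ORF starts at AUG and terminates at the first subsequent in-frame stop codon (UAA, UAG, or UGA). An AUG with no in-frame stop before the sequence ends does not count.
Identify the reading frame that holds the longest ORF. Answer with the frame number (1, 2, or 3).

Frame 1: GUG GGG GUC UUG AUG CGU GAU GAC ACG GCU CCU UUC UGA UCA — AUG at 13, stop UGA at 37 → 27 nt.
Frame 2: UGG GGG UCU UGA UGC GUG AUG ACA CGG CUC CUU UCU GAU CAA — no AUG→stop ORF.
Frame 3: GGG GGU CUU GAU GCG UGA UGA CAC GGC UCC UUU CUG AUC — no AUG→stop ORF.
Longest ORF is 27 nt in frame 1 (positions 13–39).

1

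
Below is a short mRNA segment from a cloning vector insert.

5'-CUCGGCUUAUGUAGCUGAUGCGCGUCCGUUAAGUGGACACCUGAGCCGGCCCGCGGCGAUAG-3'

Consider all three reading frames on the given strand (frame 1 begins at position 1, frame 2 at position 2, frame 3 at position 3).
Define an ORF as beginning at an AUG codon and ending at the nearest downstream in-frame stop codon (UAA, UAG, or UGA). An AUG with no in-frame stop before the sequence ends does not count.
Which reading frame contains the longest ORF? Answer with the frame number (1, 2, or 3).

Frame 1: CUC GGC UUA UGU AGC UGA UGC GCG UCC GUU AAG UGG ACA CCU GAG CCG GCC CGC GGC GAU — no AUG→stop ORF.
Frame 2: UCG GCU UAU GUA GCU GAU GCG CGU CCG UUA AGU GGA CAC CUG AGC CGG CCC GCG GCG AUA — no AUG→stop ORF.
Frame 3: CGG CUU AUG UAG CUG AUG CGC GUC CGU UAA GUG GAC ACC UGA GCC GGC CCG CGG CGA UAG — AUG at 9, stop UAG at 12 → 6 nt; AUG at 18, stop UAA at 30 → 15 nt.
Longest ORF is 15 nt in frame 3 (positions 18–32).

3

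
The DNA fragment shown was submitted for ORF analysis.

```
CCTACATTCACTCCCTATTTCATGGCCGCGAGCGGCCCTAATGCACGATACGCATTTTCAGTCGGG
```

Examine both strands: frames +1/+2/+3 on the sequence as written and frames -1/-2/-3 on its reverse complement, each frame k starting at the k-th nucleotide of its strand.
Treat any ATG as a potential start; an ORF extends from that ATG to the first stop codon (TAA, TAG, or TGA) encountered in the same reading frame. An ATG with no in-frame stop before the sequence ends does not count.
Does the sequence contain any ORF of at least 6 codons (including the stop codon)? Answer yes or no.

yes

Reverse complement (5'→3'): CCCGACTGAAAATGCGTATCGTGCATTAGGGCCGCTCGCGGCCATGAAATAGGGAGTGAATGTAGG
Frame +1: CCT ACA TTC ACT CCC TAT TTC ATG GCC GCG AGC GGC CCT AAT GCA CGA TAC GCA TTT TCA GTC GGG — no ATG→stop ORF.
Frame +2: CTA CAT TCA CTC CCT ATT TCA TGG CCG CGA GCG GCC CTA ATG CAC GAT ACG CAT TTT CAG TCG — no ATG→stop ORF.
Frame +3: TAC ATT CAC TCC CTA TTT CAT GGC CGC GAG CGG CCC TAA TGC ACG ATA CGC ATT TTC AGT CGG — no ATG→stop ORF.
Frame -1: CCC GAC TGA AAA TGC GTA TCG TGC ATT AGG GCC GCT CGC GGC CAT GAA ATA GGG AGT GAA TGT AGG — no ATG→stop ORF.
Frame -2: CCG ACT GAA AAT GCG TAT CGT GCA TTA GGG CCG CTC GCG GCC ATG AAA TAG GGA GTG AAT GTA — ATG at 44, stop TAG at 50 → 9 nt.
Frame -3: CGA CTG AAA ATG CGT ATC GTG CAT TAG GGC CGC TCG CGG CCA TGA AAT AGG GAG TGA ATG TAG — ATG at 12, stop TAG at 27 → 18 nt; ATG at 60, stop TAG at 63 → 6 nt.
Frame -3 has an ORF of 6 codons (positions 12–29) ≥ 6, so yes.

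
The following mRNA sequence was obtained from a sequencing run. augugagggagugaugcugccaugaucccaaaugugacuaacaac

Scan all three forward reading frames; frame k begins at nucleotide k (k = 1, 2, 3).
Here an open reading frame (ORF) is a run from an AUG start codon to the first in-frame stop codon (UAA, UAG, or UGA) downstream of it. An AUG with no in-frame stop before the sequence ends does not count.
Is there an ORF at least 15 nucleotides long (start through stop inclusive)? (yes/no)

no

Frame 1: AUG UGA GGG AGU GAU GCU GCC AUG AUC CCA AAU GUG ACU AAC AAC — AUG at 1, stop UGA at 4 → 6 nt.
Frame 2: UGU GAG GGA GUG AUG CUG CCA UGA UCC CAA AUG UGA CUA ACA — AUG at 14, stop UGA at 23 → 12 nt; AUG at 32, stop UGA at 35 → 6 nt.
Frame 3: GUG AGG GAG UGA UGC UGC CAU GAU CCC AAA UGU GAC UAA CAA — no AUG→stop ORF.
Largest ORF found is 12 nucleotides < 15, so no.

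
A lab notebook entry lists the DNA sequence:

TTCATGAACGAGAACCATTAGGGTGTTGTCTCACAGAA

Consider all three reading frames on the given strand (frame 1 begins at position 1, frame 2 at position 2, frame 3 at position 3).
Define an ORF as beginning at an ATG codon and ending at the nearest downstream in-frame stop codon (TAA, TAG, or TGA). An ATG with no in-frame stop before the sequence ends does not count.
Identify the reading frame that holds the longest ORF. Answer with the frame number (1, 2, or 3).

1

Frame 1: TTC ATG AAC GAG AAC CAT TAG GGT GTT GTC TCA CAG — ATG at 4, stop TAG at 19 → 18 nt.
Frame 2: TCA TGA ACG AGA ACC ATT AGG GTG TTG TCT CAC AGA — no ATG→stop ORF.
Frame 3: CAT GAA CGA GAA CCA TTA GGG TGT TGT CTC ACA GAA — no ATG→stop ORF.
Longest ORF is 18 nt in frame 1 (positions 4–21).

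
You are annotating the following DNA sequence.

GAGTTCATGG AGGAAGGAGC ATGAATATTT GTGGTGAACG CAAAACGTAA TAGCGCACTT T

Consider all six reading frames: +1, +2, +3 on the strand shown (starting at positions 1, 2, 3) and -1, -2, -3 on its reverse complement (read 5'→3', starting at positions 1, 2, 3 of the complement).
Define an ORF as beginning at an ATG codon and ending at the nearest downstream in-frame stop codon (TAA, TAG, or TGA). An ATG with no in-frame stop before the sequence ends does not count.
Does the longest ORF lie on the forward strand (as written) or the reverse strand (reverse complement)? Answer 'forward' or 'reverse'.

Reverse complement (5'→3'): AAAGTGCGCTATTACGTTTTGCGTTCACCACAAATATTCATGCTCCTTCCTCCATGAACTC
Frame +1: GAG TTC ATG GAG GAA GGA GCA TGA ATA TTT GTG GTG AAC GCA AAA CGT AAT AGC GCA CTT — ATG at 7, stop TGA at 22 → 18 nt.
Frame +2: AGT TCA TGG AGG AAG GAG CAT GAA TAT TTG TGG TGA ACG CAA AAC GTA ATA GCG CAC TTT — no ATG→stop ORF.
Frame +3: GTT CAT GGA GGA AGG AGC ATG AAT ATT TGT GGT GAA CGC AAA ACG TAA TAG CGC ACT — ATG at 21, stop TAA at 48 → 30 nt.
Frame -1: AAA GTG CGC TAT TAC GTT TTG CGT TCA CCA CAA ATA TTC ATG CTC CTT CCT CCA TGA ACT — ATG at 40, stop TGA at 55 → 18 nt.
Frame -2: AAG TGC GCT ATT ACG TTT TGC GTT CAC CAC AAA TAT TCA TGC TCC TTC CTC CAT GAA CTC — no ATG→stop ORF.
Frame -3: AGT GCG CTA TTA CGT TTT GCG TTC ACC ACA AAT ATT CAT GCT CCT TCC TCC ATG AAC — no ATG→stop ORF.
Forward-strand max 30 nt; reverse-strand max 18 nt. The forward strand has the longer ORF.

forward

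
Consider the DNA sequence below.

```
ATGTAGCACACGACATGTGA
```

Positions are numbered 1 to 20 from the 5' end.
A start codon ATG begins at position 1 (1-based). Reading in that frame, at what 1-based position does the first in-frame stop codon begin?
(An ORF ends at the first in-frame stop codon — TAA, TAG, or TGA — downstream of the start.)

Codons from position 1: ATG (1–3), TAG (4–6).
TAG is a stop codon; it begins at position 4.

4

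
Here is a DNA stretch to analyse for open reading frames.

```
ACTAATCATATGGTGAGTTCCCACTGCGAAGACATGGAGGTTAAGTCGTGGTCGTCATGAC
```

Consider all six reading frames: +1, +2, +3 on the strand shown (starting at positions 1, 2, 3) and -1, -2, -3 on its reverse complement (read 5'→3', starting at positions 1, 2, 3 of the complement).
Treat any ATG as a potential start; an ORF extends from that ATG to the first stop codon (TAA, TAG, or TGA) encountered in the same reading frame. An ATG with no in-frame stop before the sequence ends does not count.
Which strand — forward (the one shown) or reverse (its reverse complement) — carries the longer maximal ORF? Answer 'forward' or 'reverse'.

forward

Reverse complement (5'→3'): GTCATGACGACCACGACTTAACCTCCATGTCTTCGCAGTGGGAACTCACCATATGATTAGT
Frame +1: ACT AAT CAT ATG GTG AGT TCC CAC TGC GAA GAC ATG GAG GTT AAG TCG TGG TCG TCA TGA — ATG at 10, stop TGA at 58 → 51 nt; ATG at 34, stop TGA at 58 → 27 nt.
Frame +2: CTA ATC ATA TGG TGA GTT CCC ACT GCG AAG ACA TGG AGG TTA AGT CGT GGT CGT CAT GAC — no ATG→stop ORF.
Frame +3: TAA TCA TAT GGT GAG TTC CCA CTG CGA AGA CAT GGA GGT TAA GTC GTG GTC GTC ATG — no ATG→stop ORF.
Frame -1: GTC ATG ACG ACC ACG ACT TAA CCT CCA TGT CTT CGC AGT GGG AAC TCA CCA TAT GAT TAG — ATG at 4, stop TAA at 19 → 18 nt.
Frame -2: TCA TGA CGA CCA CGA CTT AAC CTC CAT GTC TTC GCA GTG GGA ACT CAC CAT ATG ATT AGT — no ATG→stop ORF.
Frame -3: CAT GAC GAC CAC GAC TTA ACC TCC ATG TCT TCG CAG TGG GAA CTC ACC ATA TGA TTA — ATG at 27, stop TGA at 54 → 30 nt.
Forward-strand max 51 nt; reverse-strand max 30 nt. The forward strand has the longer ORF.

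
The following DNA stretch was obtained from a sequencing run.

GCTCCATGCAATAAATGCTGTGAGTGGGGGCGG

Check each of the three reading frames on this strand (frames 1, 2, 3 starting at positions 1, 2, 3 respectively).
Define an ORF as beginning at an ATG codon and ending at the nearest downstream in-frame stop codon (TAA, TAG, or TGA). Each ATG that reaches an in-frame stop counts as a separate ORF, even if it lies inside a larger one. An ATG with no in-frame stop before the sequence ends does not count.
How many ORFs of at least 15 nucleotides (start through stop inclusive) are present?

0

Frame 1: GCT CCA TGC AAT AAA TGC TGT GAG TGG GGG CGG — no ATG→stop ORF.
Frame 2: CTC CAT GCA ATA AAT GCT GTG AGT GGG GGC — no ATG→stop ORF.
Frame 3: TCC ATG CAA TAA ATG CTG TGA GTG GGG GCG — ATG at 6, stop TAA at 12 → 9 nt; ATG at 15, stop TGA at 21 → 9 nt.
No ORF reaches 15 nucleotides. Count = 0.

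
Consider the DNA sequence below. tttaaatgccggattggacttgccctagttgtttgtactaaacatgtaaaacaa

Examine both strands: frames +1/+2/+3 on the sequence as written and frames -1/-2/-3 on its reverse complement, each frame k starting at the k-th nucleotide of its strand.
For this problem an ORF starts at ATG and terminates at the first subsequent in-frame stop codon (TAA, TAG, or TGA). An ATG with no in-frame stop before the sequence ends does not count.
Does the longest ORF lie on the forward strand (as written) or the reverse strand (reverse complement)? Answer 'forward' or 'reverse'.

Reverse complement (5'→3'): TTGTTTTACATGTTTAGTACAAACAACTAGGGCAAGTCCAATCCGGCATTTAAA
Frame +1: TTT AAA TGC CGG ATT GGA CTT GCC CTA GTT GTT TGT ACT AAA CAT GTA AAA CAA — no ATG→stop ORF.
Frame +2: TTA AAT GCC GGA TTG GAC TTG CCC TAG TTG TTT GTA CTA AAC ATG TAA AAC — ATG at 44, stop TAA at 47 → 6 nt.
Frame +3: TAA ATG CCG GAT TGG ACT TGC CCT AGT TGT TTG TAC TAA ACA TGT AAA ACA — ATG at 6, stop TAA at 39 → 36 nt.
Frame -1: TTG TTT TAC ATG TTT AGT ACA AAC AAC TAG GGC AAG TCC AAT CCG GCA TTT AAA — ATG at 10, stop TAG at 28 → 21 nt.
Frame -2: TGT TTT ACA TGT TTA GTA CAA ACA ACT AGG GCA AGT CCA ATC CGG CAT TTA — no ATG→stop ORF.
Frame -3: GTT TTA CAT GTT TAG TAC AAA CAA CTA GGG CAA GTC CAA TCC GGC ATT TAA — no ATG→stop ORF.
Forward-strand max 36 nt; reverse-strand max 21 nt. The forward strand has the longer ORF.

forward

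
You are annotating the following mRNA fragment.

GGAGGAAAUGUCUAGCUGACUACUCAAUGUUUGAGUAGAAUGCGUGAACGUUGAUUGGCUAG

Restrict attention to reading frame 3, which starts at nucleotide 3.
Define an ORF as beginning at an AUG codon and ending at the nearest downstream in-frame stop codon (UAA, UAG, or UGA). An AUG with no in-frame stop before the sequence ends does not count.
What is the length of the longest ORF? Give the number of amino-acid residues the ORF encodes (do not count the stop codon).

Frame 3: AGG AAA UGU CUA GCU GAC UAC UCA AUG UUU GAG UAG AAU GCG UGA ACG UUG AUU GGC UAG — AUG at 27, stop UAG at 36 → 12 nt.
Longest: frame 3, positions 27–38, 12 nt = 4 codons = 3 aa. → 3 amino acids.

3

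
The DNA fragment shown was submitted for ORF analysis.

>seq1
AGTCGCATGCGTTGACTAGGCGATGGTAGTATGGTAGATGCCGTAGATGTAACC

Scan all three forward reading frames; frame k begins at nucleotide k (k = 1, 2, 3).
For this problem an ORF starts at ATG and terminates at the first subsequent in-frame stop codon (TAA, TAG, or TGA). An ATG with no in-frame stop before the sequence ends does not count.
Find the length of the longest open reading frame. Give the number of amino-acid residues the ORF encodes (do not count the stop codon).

Frame 1: AGT CGC ATG CGT TGA CTA GGC GAT GGT AGT ATG GTA GAT GCC GTA GAT GTA ACC — ATG at 7, stop TGA at 13 → 9 nt.
Frame 2: GTC GCA TGC GTT GAC TAG GCG ATG GTA GTA TGG TAG ATG CCG TAG ATG TAA — ATG at 23, stop TAG at 35 → 15 nt; ATG at 38, stop TAG at 44 → 9 nt; ATG at 47, stop TAA at 50 → 6 nt.
Frame 3: TCG CAT GCG TTG ACT AGG CGA TGG TAG TAT GGT AGA TGC CGT AGA TGT AAC — no ATG→stop ORF.
Longest: frame 2, positions 23–37, 15 nt = 5 codons = 4 aa. → 4 amino acids.

4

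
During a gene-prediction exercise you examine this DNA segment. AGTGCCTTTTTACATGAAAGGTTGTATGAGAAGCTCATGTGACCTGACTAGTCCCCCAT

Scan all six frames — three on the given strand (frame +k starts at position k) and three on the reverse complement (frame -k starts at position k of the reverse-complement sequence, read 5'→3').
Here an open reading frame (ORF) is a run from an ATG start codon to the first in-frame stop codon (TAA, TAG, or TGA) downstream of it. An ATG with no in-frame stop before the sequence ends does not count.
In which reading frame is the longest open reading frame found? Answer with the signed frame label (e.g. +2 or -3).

-1

Reverse complement (5'→3'): ATGGGGGACTAGTCAGGTCACATGAGCTTCTCATACAACCTTTCATGTAAAAAGGCACT
Frame +1: AGT GCC TTT TTA CAT GAA AGG TTG TAT GAG AAG CTC ATG TGA CCT GAC TAG TCC CCC — ATG at 37, stop TGA at 40 → 6 nt.
Frame +2: GTG CCT TTT TAC ATG AAA GGT TGT ATG AGA AGC TCA TGT GAC CTG ACT AGT CCC CCA — no ATG→stop ORF.
Frame +3: TGC CTT TTT ACA TGA AAG GTT GTA TGA GAA GCT CAT GTG ACC TGA CTA GTC CCC CAT — no ATG→stop ORF.
Frame -1: ATG GGG GAC TAG TCA GGT CAC ATG AGC TTC TCA TAC AAC CTT TCA TGT AAA AAG GCA — ATG at 1, stop TAG at 10 → 12 nt.
Frame -2: TGG GGG ACT AGT CAG GTC ACA TGA GCT TCT CAT ACA ACC TTT CAT GTA AAA AGG CAC — no ATG→stop ORF.
Frame -3: GGG GGA CTA GTC AGG TCA CAT GAG CTT CTC ATA CAA CCT TTC ATG TAA AAA GGC ACT — ATG at 45, stop TAA at 48 → 6 nt.
Longest ORF is 12 nt in frame -1 (positions 1–12).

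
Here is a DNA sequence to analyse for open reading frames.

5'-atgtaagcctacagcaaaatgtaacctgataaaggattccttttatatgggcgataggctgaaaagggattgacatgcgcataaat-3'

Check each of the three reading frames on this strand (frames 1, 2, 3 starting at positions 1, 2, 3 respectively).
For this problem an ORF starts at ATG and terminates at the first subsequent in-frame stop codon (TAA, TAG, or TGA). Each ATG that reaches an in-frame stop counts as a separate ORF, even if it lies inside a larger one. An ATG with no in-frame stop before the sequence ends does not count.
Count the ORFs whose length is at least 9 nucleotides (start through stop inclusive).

1

Frame 1: ATG TAA GCC TAC AGC AAA ATG TAA CCT GAT AAA GGA TTC CTT TTA TAT GGG CGA TAG GCT GAA AAG GGA TTG ACA TGC GCA TAA — ATG at 1, stop TAA at 4 → 6 nt; ATG at 19, stop TAA at 22 → 6 nt.
Frame 2: TGT AAG CCT ACA GCA AAA TGT AAC CTG ATA AAG GAT TCC TTT TAT ATG GGC GAT AGG CTG AAA AGG GAT TGA CAT GCG CAT AAA — ATG at 47, stop TGA at 71 → 27 nt.
Frame 3: GTA AGC CTA CAG CAA AAT GTA ACC TGA TAA AGG ATT CCT TTT ATA TGG GCG ATA GGC TGA AAA GGG ATT GAC ATG CGC ATA AAT — no ATG→stop ORF.
ORFs ≥ 9 nucleotides: frame 2 47–73 (27 nucleotides). Count = 1.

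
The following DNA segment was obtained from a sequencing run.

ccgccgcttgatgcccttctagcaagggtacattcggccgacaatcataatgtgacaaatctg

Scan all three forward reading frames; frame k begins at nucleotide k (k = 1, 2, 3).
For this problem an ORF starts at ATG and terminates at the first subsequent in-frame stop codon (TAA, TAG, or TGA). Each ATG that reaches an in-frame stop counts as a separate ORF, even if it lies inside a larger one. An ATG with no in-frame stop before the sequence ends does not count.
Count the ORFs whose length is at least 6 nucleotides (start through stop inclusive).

Frame 1: CCG CCG CTT GAT GCC CTT CTA GCA AGG GTA CAT TCG GCC GAC AAT CAT AAT GTG ACA AAT CTG — no ATG→stop ORF.
Frame 2: CGC CGC TTG ATG CCC TTC TAG CAA GGG TAC ATT CGG CCG ACA ATC ATA ATG TGA CAA ATC — ATG at 11, stop TAG at 20 → 12 nt; ATG at 50, stop TGA at 53 → 6 nt.
Frame 3: GCC GCT TGA TGC CCT TCT AGC AAG GGT ACA TTC GGC CGA CAA TCA TAA TGT GAC AAA TCT — no ATG→stop ORF.
ORFs ≥ 6 nucleotides: frame 2 11–22 (12 nucleotides), frame 2 50–55 (6 nucleotides). Count = 2.

2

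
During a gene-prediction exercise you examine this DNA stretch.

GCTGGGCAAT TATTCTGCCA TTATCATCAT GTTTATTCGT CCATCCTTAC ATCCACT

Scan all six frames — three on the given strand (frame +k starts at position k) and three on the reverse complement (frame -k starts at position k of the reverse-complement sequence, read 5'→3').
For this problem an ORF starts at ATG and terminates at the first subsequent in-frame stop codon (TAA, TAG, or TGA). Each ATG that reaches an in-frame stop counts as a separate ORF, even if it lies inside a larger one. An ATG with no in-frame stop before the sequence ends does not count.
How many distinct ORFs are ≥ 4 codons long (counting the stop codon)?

4

Reverse complement (5'→3'): AGTGGATGTAAGGATGGACGAATAAACATGATGATAATGGCAGAATAATTGCCCAGC
Frame +1: GCT GGG CAA TTA TTC TGC CAT TAT CAT CAT GTT TAT TCG TCC ATC CTT ACA TCC ACT — no ATG→stop ORF.
Frame +2: CTG GGC AAT TAT TCT GCC ATT ATC ATC ATG TTT ATT CGT CCA TCC TTA CAT CCA — no ATG→stop ORF.
Frame +3: TGG GCA ATT ATT CTG CCA TTA TCA TCA TGT TTA TTC GTC CAT CCT TAC ATC CAC — no ATG→stop ORF.
Frame -1: AGT GGA TGT AAG GAT GGA CGA ATA AAC ATG ATG ATA ATG GCA GAA TAA TTG CCC AGC — ATG at 28, stop TAA at 46 → 21 nt; ATG at 31, stop TAA at 46 → 18 nt; ATG at 37, stop TAA at 46 → 12 nt.
Frame -2: GTG GAT GTA AGG ATG GAC GAA TAA ACA TGA TGA TAA TGG CAG AAT AAT TGC CCA — ATG at 14, stop TAA at 23 → 12 nt.
Frame -3: TGG ATG TAA GGA TGG ACG AAT AAA CAT GAT GAT AAT GGC AGA ATA ATT GCC CAG — ATG at 6, stop TAA at 9 → 6 nt.
ORFs ≥ 4 codons: frame -1 28–48 (7 codons), frame -1 31–48 (6 codons), frame -1 37–48 (4 codons), frame -2 14–25 (4 codons). Count = 4.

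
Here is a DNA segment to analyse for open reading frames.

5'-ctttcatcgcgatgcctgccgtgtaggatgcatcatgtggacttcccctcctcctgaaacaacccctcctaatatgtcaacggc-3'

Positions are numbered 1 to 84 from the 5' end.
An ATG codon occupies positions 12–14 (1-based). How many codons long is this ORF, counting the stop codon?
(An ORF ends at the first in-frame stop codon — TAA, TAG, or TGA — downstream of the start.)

5

Codons from position 12: ATG (12–14), CCT (15–17), GCC (18–20), GTG (21–23), TAG (24–26).
TAG is the first in-frame stop; that's 5 codons including the stop.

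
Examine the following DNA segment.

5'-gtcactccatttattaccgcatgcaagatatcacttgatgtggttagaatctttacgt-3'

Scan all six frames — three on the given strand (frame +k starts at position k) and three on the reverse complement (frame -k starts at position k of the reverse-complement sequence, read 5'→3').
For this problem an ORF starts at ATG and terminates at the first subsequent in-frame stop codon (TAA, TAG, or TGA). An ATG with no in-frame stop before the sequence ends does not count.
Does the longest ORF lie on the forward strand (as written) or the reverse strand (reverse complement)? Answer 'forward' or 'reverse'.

forward

Reverse complement (5'→3'): ACGTAAAGATTCTAACCACATCAAGTGATATCTTGCATGCGGTAATAAATGGAGTGAC
Frame +1: GTC ACT CCA TTT ATT ACC GCA TGC AAG ATA TCA CTT GAT GTG GTT AGA ATC TTT ACG — no ATG→stop ORF.
Frame +2: TCA CTC CAT TTA TTA CCG CAT GCA AGA TAT CAC TTG ATG TGG TTA GAA TCT TTA CGT — no ATG→stop ORF.
Frame +3: CAC TCC ATT TAT TAC CGC ATG CAA GAT ATC ACT TGA TGT GGT TAG AAT CTT TAC — ATG at 21, stop TGA at 36 → 18 nt.
Frame -1: ACG TAA AGA TTC TAA CCA CAT CAA GTG ATA TCT TGC ATG CGG TAA TAA ATG GAG TGA — ATG at 37, stop TAA at 43 → 9 nt; ATG at 49, stop TGA at 55 → 9 nt.
Frame -2: CGT AAA GAT TCT AAC CAC ATC AAG TGA TAT CTT GCA TGC GGT AAT AAA TGG AGT GAC — no ATG→stop ORF.
Frame -3: GTA AAG ATT CTA ACC ACA TCA AGT GAT ATC TTG CAT GCG GTA ATA AAT GGA GTG — no ATG→stop ORF.
Forward-strand max 18 nt; reverse-strand max 9 nt. The forward strand has the longer ORF.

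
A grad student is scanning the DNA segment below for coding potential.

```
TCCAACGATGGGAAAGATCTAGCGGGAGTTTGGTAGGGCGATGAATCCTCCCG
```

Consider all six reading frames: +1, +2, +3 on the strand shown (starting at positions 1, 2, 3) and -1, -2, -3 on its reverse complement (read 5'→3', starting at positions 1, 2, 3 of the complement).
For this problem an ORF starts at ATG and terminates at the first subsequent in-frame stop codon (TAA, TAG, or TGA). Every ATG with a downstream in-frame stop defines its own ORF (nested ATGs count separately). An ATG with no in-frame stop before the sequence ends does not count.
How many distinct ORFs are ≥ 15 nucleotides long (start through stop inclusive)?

Reverse complement (5'→3'): CGGGAGGATTCATCGCCCTACCAAACTCCCGCTAGATCTTTCCCATCGTTGGA
Frame +1: TCC AAC GAT GGG AAA GAT CTA GCG GGA GTT TGG TAG GGC GAT GAA TCC TCC — no ATG→stop ORF.
Frame +2: CCA ACG ATG GGA AAG ATC TAG CGG GAG TTT GGT AGG GCG ATG AAT CCT CCC — ATG at 8, stop TAG at 20 → 15 nt.
Frame +3: CAA CGA TGG GAA AGA TCT AGC GGG AGT TTG GTA GGG CGA TGA ATC CTC CCG — no ATG→stop ORF.
Frame -1: CGG GAG GAT TCA TCG CCC TAC CAA ACT CCC GCT AGA TCT TTC CCA TCG TTG — no ATG→stop ORF.
Frame -2: GGG AGG ATT CAT CGC CCT ACC AAA CTC CCG CTA GAT CTT TCC CAT CGT TGG — no ATG→stop ORF.
Frame -3: GGA GGA TTC ATC GCC CTA CCA AAC TCC CGC TAG ATC TTT CCC ATC GTT GGA — no ATG→stop ORF.
ORFs ≥ 15 nucleotides: frame +2 8–22 (15 nucleotides). Count = 1.

1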